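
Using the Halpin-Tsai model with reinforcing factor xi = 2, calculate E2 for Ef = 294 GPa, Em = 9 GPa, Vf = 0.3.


eta = (Ef/Em - 1)/(Ef/Em + xi) = (32.6667 - 1)/(32.6667 + 2) = 0.9135
E2 = Em*(1+xi*eta*Vf)/(1-eta*Vf) = 19.19 GPa

19.19 GPa


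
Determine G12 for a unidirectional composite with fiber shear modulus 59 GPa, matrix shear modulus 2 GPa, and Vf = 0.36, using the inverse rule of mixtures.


1/G12 = Vf/Gf + (1-Vf)/Gm = 0.36/59 + 0.64/2
G12 = 3.07 GPa

3.07 GPa


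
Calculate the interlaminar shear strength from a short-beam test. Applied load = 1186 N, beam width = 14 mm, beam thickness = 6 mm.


ILSS = 3F/(4bh) = 3*1186/(4*14*6) = 10.59 MPa

10.59 MPa


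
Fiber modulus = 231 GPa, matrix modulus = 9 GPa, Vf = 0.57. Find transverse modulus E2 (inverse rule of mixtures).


1/E2 = Vf/Ef + (1-Vf)/Em = 0.57/231 + 0.43/9
E2 = 19.9 GPa

19.9 GPa


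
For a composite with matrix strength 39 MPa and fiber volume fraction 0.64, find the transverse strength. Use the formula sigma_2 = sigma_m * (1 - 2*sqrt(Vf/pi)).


factor = 1 - 2*sqrt(0.64/pi) = 0.0973
sigma_2 = 39 * 0.0973 = 3.79 MPa

3.79 MPa


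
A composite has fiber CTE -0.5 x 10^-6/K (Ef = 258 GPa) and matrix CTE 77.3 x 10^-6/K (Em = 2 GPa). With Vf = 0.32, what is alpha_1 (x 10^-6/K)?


E1 = Ef*Vf + Em*(1-Vf) = 83.92
alpha_1 = (alpha_f*Ef*Vf + alpha_m*Em*(1-Vf))/E1 = 0.76 x 10^-6/K

0.76 x 10^-6/K


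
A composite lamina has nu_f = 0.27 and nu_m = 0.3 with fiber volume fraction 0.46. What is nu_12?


nu_12 = nu_f*Vf + nu_m*(1-Vf) = 0.27*0.46 + 0.3*0.54 = 0.2862

0.2862


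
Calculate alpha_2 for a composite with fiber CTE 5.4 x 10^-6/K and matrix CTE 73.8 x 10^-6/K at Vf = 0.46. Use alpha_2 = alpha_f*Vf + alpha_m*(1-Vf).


alpha_2 = alpha_f*Vf + alpha_m*(1-Vf) = 5.4*0.46 + 73.8*0.54 = 42.3 x 10^-6/K

42.3 x 10^-6/K


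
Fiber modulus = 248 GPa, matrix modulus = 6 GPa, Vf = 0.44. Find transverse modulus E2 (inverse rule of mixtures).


1/E2 = Vf/Ef + (1-Vf)/Em = 0.44/248 + 0.56/6
E2 = 10.51 GPa

10.51 GPa


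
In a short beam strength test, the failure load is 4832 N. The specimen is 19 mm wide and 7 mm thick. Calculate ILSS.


ILSS = 3F/(4bh) = 3*4832/(4*19*7) = 27.25 MPa

27.25 MPa


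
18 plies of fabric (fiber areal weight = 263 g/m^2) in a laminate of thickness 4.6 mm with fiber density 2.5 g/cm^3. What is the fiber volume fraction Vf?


Vf = n * FAW / (rho_f * h * 1000) = 18 * 263 / (2.5 * 4.6 * 1000) = 0.4117

0.4117


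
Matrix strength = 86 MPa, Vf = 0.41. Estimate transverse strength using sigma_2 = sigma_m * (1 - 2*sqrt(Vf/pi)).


factor = 1 - 2*sqrt(0.41/pi) = 0.2775
sigma_2 = 86 * 0.2775 = 23.86 MPa

23.86 MPa


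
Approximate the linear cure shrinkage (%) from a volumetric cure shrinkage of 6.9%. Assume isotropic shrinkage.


Linear shrinkage ≈ vol_shrink/3 = 6.9/3 = 2.3%

2.3%


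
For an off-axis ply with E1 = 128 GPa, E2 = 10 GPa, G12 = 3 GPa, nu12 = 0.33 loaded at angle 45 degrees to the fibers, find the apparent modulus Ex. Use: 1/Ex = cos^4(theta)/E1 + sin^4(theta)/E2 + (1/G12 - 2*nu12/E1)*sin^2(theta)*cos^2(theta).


cos^4(45) = 0.25, sin^4(45) = 0.25, sin^2(45)*cos^2(45) = 0.25
1/G12 - 2*nu12/E1 = 1/3 - 2*0.33/128 = 0.328177 GPa^-1
1/Ex = 0.25/128 + 0.25/10 + 0.328177*0.25 = 0.1089974 GPa^-1
Ex = 9.17 GPa

9.17 GPa


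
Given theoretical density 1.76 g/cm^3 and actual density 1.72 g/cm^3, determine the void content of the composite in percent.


Void% = (rho_theo - rho_actual)/rho_theo * 100 = (1.76 - 1.72)/1.76 * 100 = 2.27%

2.27%


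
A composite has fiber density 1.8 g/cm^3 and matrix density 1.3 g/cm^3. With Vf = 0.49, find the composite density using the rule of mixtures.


rho_c = rho_f*Vf + rho_m*(1-Vf) = 1.8*0.49 + 1.3*0.51 = 1.545 g/cm^3

1.545 g/cm^3


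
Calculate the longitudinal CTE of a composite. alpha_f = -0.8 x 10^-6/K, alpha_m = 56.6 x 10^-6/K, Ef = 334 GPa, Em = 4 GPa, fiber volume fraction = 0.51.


E1 = Ef*Vf + Em*(1-Vf) = 172.3
alpha_1 = (alpha_f*Ef*Vf + alpha_m*Em*(1-Vf))/E1 = -0.15 x 10^-6/K

-0.15 x 10^-6/K


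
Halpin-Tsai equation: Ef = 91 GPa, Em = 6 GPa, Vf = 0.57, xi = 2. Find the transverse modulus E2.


eta = (Ef/Em - 1)/(Ef/Em + xi) = (15.1667 - 1)/(15.1667 + 2) = 0.8252
E2 = Em*(1+xi*eta*Vf)/(1-eta*Vf) = 21.99 GPa

21.99 GPa


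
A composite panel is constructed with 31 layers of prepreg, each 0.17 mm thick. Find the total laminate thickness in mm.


h = n * t_ply = 31 * 0.17 = 5.27 mm

5.27 mm


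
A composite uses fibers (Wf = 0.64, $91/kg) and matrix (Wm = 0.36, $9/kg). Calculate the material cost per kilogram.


Cost = cost_f*Wf + cost_m*Wm = 91*0.64 + 9*0.36 = $61.48/kg

$61.48/kg


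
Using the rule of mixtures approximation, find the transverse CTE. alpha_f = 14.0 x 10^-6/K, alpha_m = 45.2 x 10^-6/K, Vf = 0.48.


alpha_2 = alpha_f*Vf + alpha_m*(1-Vf) = 14.0*0.48 + 45.2*0.52 = 30.2 x 10^-6/K

30.2 x 10^-6/K


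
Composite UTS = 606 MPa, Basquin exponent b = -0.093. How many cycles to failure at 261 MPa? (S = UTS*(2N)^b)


N = 0.5 * (S/UTS)^(1/b) = 0.5 * (261/606)^(1/-0.093) = 4291.8910 cycles

4291.8910 cycles


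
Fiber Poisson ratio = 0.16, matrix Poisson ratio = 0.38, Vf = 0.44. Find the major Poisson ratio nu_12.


nu_12 = nu_f*Vf + nu_m*(1-Vf) = 0.16*0.44 + 0.38*0.56 = 0.2832

0.2832


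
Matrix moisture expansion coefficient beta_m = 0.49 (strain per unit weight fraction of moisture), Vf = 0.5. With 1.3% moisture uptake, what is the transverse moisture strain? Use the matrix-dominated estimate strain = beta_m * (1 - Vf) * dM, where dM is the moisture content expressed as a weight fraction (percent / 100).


dM = 1.3/100 = 0.013
strain = beta_m * (1-Vf) * dM = 0.49 * 0.5 * 0.013 = 0.003185

0.003185


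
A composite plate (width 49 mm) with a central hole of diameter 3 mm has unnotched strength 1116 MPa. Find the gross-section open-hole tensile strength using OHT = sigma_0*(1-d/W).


OHT = sigma_0*(1-d/W) = 1116*(1-3/49) = 1047.7 MPa

1047.7 MPa


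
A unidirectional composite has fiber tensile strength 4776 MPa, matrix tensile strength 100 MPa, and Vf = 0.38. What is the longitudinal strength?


sigma_1 = sigma_f*Vf + sigma_m*(1-Vf) = 4776*0.38 + 100*0.62 = 1876.9 MPa

1876.9 MPa


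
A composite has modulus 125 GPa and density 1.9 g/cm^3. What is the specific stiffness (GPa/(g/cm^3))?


Specific stiffness = E/rho = 125/1.9 = 65.8 GPa/(g/cm^3)

65.8 GPa/(g/cm^3)


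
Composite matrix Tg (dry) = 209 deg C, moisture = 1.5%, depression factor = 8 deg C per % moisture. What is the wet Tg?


Tg_wet = Tg_dry - k*moisture = 209 - 8*1.5 = 197.0 deg C

197.0 deg C


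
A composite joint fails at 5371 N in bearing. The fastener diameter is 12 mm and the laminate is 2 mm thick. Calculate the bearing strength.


sigma_br = F/(d*h) = 5371/(12*2) = 223.8 MPa

223.8 MPa


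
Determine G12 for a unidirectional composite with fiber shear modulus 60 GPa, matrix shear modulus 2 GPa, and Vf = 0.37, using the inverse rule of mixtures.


1/G12 = Vf/Gf + (1-Vf)/Gm = 0.37/60 + 0.63/2
G12 = 3.11 GPa

3.11 GPa


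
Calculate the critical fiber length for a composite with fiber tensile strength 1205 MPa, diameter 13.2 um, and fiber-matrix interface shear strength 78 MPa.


Lc = sigma_f * d / (2 * tau_i) = 1205 * 13.2 / (2 * 78) = 102.0 um

102.0 um


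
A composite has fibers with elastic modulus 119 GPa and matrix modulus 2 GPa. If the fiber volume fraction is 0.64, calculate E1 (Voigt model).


E1 = Ef*Vf + Em*(1-Vf) = 119*0.64 + 2*0.36 = 76.88 GPa

76.88 GPa


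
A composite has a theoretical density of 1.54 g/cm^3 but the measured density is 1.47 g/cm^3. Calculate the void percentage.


Void% = (rho_theo - rho_actual)/rho_theo * 100 = (1.54 - 1.47)/1.54 * 100 = 4.55%

4.55%


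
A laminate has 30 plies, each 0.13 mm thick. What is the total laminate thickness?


h = n * t_ply = 30 * 0.13 = 3.9 mm

3.9 mm


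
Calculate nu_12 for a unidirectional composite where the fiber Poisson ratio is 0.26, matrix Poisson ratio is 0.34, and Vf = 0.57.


nu_12 = nu_f*Vf + nu_m*(1-Vf) = 0.26*0.57 + 0.34*0.43 = 0.2944

0.2944


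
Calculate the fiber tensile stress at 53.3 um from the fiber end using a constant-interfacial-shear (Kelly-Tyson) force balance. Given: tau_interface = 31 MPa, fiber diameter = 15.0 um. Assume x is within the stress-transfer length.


Force balance: sigma_f * (pi*d^2/4) = tau * (pi*d) * x  ->  sigma_f = 4 * tau * x / d
sigma_f = 4 * 31 * 53.3 / 15.0 = 440.6 MPa

440.6 MPa


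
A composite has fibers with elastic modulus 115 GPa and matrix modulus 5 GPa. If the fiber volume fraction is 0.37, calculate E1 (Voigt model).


E1 = Ef*Vf + Em*(1-Vf) = 115*0.37 + 5*0.63 = 45.7 GPa

45.7 GPa


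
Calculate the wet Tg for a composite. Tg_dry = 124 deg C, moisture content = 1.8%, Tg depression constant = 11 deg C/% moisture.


Tg_wet = Tg_dry - k*moisture = 124 - 11*1.8 = 104.2 deg C

104.2 deg C


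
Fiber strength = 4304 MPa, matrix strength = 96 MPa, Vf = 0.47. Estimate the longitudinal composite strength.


sigma_1 = sigma_f*Vf + sigma_m*(1-Vf) = 4304*0.47 + 96*0.53 = 2073.8 MPa

2073.8 MPa


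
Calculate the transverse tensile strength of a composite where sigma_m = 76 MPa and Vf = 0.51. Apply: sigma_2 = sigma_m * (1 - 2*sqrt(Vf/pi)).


factor = 1 - 2*sqrt(0.51/pi) = 0.1942
sigma_2 = 76 * 0.1942 = 14.76 MPa

14.76 MPa


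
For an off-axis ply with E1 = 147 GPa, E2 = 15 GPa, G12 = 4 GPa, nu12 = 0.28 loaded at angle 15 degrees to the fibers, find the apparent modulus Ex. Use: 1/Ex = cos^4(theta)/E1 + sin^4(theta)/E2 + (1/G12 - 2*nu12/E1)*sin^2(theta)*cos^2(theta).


cos^4(15) = 0.870513, sin^4(15) = 0.004487, sin^2(15)*cos^2(15) = 0.0625
1/G12 - 2*nu12/E1 = 1/4 - 2*0.28/147 = 0.24619 GPa^-1
1/Ex = 0.870513/147 + 0.004487/15 + 0.24619*0.0625 = 0.0216079 GPa^-1
Ex = 46.28 GPa

46.28 GPa


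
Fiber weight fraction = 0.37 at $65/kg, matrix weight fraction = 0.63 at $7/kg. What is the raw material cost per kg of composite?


Cost = cost_f*Wf + cost_m*Wm = 65*0.37 + 7*0.63 = $28.46/kg

$28.46/kg


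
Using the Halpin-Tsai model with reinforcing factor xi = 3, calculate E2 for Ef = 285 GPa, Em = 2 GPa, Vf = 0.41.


eta = (Ef/Em - 1)/(Ef/Em + xi) = (142.5 - 1)/(142.5 + 3) = 0.9725
E2 = Em*(1+xi*eta*Vf)/(1-eta*Vf) = 7.31 GPa

7.31 GPa


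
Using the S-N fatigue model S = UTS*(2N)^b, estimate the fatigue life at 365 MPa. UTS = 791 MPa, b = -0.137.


N = 0.5 * (S/UTS)^(1/b) = 0.5 * (365/791)^(1/-0.137) = 141.4736 cycles

141.4736 cycles


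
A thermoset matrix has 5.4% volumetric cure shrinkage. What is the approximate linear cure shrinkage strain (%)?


Linear shrinkage ≈ vol_shrink/3 = 5.4/3 = 1.8%

1.8%


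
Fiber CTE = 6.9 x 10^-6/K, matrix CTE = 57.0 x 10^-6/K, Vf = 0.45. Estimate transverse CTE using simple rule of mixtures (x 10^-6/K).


alpha_2 = alpha_f*Vf + alpha_m*(1-Vf) = 6.9*0.45 + 57.0*0.55 = 34.5 x 10^-6/K

34.5 x 10^-6/K


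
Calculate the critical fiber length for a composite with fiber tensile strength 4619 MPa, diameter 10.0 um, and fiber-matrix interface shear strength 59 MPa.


Lc = sigma_f * d / (2 * tau_i) = 4619 * 10.0 / (2 * 59) = 391.4 um

391.4 um


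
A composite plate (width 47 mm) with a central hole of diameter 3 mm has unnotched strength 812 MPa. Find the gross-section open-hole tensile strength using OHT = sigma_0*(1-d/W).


OHT = sigma_0*(1-d/W) = 812*(1-3/47) = 760.2 MPa

760.2 MPa


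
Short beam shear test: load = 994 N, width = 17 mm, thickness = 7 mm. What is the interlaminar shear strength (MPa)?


ILSS = 3F/(4bh) = 3*994/(4*17*7) = 6.26 MPa

6.26 MPa


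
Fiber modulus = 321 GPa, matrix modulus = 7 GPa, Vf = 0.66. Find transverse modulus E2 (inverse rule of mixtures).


1/E2 = Vf/Ef + (1-Vf)/Em = 0.66/321 + 0.34/7
E2 = 19.75 GPa

19.75 GPa


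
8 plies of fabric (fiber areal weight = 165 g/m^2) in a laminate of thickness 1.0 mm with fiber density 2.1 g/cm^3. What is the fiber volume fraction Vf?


Vf = n * FAW / (rho_f * h * 1000) = 8 * 165 / (2.1 * 1.0 * 1000) = 0.6286

0.6286


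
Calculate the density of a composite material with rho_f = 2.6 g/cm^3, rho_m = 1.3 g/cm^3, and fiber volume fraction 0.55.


rho_c = rho_f*Vf + rho_m*(1-Vf) = 2.6*0.55 + 1.3*0.45 = 2.015 g/cm^3

2.015 g/cm^3


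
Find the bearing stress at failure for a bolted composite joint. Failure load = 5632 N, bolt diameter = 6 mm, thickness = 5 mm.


sigma_br = F/(d*h) = 5632/(6*5) = 187.7 MPa

187.7 MPa


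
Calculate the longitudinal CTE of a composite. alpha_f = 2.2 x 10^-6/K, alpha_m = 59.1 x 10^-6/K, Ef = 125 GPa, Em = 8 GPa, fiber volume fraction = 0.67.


E1 = Ef*Vf + Em*(1-Vf) = 86.39
alpha_1 = (alpha_f*Ef*Vf + alpha_m*Em*(1-Vf))/E1 = 3.94 x 10^-6/K

3.94 x 10^-6/K


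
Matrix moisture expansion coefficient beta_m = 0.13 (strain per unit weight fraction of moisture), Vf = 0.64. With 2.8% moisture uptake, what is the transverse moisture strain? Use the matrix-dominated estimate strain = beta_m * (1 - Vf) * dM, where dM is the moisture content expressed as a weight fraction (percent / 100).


dM = 2.8/100 = 0.028
strain = beta_m * (1-Vf) * dM = 0.13 * 0.36 * 0.028 = 0.0013104

0.0013104


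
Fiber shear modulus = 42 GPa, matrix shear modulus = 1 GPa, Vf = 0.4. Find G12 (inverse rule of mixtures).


1/G12 = Vf/Gf + (1-Vf)/Gm = 0.4/42 + 0.6/1
G12 = 1.64 GPa

1.64 GPa


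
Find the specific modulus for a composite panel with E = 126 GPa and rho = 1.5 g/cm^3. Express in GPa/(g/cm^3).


Specific stiffness = E/rho = 126/1.5 = 84.0 GPa/(g/cm^3)

84.0 GPa/(g/cm^3)


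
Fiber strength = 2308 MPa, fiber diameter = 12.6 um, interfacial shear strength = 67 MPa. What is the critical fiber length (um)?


Lc = sigma_f * d / (2 * tau_i) = 2308 * 12.6 / (2 * 67) = 217.0 um

217.0 um


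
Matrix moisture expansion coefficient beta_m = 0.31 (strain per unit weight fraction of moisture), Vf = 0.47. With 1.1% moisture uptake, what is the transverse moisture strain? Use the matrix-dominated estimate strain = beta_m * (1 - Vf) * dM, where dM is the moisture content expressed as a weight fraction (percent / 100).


dM = 1.1/100 = 0.011
strain = beta_m * (1-Vf) * dM = 0.31 * 0.53 * 0.011 = 0.0018073

0.0018073


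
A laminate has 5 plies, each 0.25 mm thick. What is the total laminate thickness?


h = n * t_ply = 5 * 0.25 = 1.25 mm

1.25 mm


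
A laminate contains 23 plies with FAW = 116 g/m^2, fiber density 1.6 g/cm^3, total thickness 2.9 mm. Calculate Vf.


Vf = n * FAW / (rho_f * h * 1000) = 23 * 116 / (1.6 * 2.9 * 1000) = 0.575

0.575


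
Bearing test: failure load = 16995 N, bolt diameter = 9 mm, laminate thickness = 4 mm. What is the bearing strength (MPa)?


sigma_br = F/(d*h) = 16995/(9*4) = 472.1 MPa

472.1 MPa


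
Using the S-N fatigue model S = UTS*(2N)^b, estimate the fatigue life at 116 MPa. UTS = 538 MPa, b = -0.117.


N = 0.5 * (S/UTS)^(1/b) = 0.5 * (116/538)^(1/-0.117) = 247770.3736 cycles

247770.3736 cycles


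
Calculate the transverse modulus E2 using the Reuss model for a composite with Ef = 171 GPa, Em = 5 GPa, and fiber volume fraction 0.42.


1/E2 = Vf/Ef + (1-Vf)/Em = 0.42/171 + 0.58/5
E2 = 8.44 GPa

8.44 GPa


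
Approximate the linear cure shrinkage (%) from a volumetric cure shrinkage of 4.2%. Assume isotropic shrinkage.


Linear shrinkage ≈ vol_shrink/3 = 4.2/3 = 1.4%

1.4%


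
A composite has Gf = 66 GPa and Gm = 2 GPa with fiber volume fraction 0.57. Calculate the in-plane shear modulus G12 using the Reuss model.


1/G12 = Vf/Gf + (1-Vf)/Gm = 0.57/66 + 0.43/2
G12 = 4.47 GPa

4.47 GPa


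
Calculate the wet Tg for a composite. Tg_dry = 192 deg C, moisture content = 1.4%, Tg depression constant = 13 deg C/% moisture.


Tg_wet = Tg_dry - k*moisture = 192 - 13*1.4 = 173.8 deg C

173.8 deg C


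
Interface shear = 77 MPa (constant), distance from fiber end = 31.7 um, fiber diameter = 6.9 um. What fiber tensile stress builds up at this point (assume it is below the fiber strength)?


Force balance: sigma_f * (pi*d^2/4) = tau * (pi*d) * x  ->  sigma_f = 4 * tau * x / d
sigma_f = 4 * 77 * 31.7 / 6.9 = 1415.0 MPa

1415.0 MPa


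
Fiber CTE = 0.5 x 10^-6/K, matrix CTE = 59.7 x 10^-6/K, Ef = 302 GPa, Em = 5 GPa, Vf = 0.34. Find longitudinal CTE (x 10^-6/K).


E1 = Ef*Vf + Em*(1-Vf) = 105.98
alpha_1 = (alpha_f*Ef*Vf + alpha_m*Em*(1-Vf))/E1 = 2.34 x 10^-6/K

2.34 x 10^-6/K


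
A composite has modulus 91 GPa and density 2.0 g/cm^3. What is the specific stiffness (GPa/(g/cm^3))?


Specific stiffness = E/rho = 91/2.0 = 45.5 GPa/(g/cm^3)

45.5 GPa/(g/cm^3)


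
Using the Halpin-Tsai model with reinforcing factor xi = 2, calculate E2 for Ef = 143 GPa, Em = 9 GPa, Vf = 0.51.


eta = (Ef/Em - 1)/(Ef/Em + xi) = (15.8889 - 1)/(15.8889 + 2) = 0.8323
E2 = Em*(1+xi*eta*Vf)/(1-eta*Vf) = 28.91 GPa

28.91 GPa


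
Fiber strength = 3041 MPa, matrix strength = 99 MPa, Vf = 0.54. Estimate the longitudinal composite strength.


sigma_1 = sigma_f*Vf + sigma_m*(1-Vf) = 3041*0.54 + 99*0.46 = 1687.7 MPa

1687.7 MPa


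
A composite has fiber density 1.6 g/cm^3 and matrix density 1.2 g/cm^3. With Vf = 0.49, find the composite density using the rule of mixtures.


rho_c = rho_f*Vf + rho_m*(1-Vf) = 1.6*0.49 + 1.2*0.51 = 1.396 g/cm^3

1.396 g/cm^3


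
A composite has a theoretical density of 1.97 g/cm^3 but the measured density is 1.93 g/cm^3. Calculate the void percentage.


Void% = (rho_theo - rho_actual)/rho_theo * 100 = (1.97 - 1.93)/1.97 * 100 = 2.03%

2.03%


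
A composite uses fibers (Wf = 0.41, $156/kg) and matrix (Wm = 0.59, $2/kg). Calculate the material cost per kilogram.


Cost = cost_f*Wf + cost_m*Wm = 156*0.41 + 2*0.59 = $65.14/kg

$65.14/kg


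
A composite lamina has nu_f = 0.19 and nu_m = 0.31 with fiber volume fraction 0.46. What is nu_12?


nu_12 = nu_f*Vf + nu_m*(1-Vf) = 0.19*0.46 + 0.31*0.54 = 0.2548

0.2548


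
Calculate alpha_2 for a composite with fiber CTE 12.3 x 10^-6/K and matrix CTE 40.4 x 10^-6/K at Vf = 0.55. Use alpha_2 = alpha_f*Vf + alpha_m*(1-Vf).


alpha_2 = alpha_f*Vf + alpha_m*(1-Vf) = 12.3*0.55 + 40.4*0.45 = 24.9 x 10^-6/K

24.9 x 10^-6/K


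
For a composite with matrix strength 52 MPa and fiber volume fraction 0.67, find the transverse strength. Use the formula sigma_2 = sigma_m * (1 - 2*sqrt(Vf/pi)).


factor = 1 - 2*sqrt(0.67/pi) = 0.0764
sigma_2 = 52 * 0.0764 = 3.97 MPa

3.97 MPa


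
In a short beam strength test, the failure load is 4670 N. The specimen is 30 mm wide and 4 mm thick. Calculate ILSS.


ILSS = 3F/(4bh) = 3*4670/(4*30*4) = 29.19 MPa

29.19 MPa


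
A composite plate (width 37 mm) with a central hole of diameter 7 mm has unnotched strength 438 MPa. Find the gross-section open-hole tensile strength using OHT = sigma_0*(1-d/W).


OHT = sigma_0*(1-d/W) = 438*(1-7/37) = 355.1 MPa

355.1 MPa


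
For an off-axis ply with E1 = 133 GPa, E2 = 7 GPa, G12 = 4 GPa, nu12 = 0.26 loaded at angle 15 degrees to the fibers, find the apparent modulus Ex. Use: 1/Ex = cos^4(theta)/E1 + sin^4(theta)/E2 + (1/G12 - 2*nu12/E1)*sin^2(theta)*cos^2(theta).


cos^4(15) = 0.870513, sin^4(15) = 0.004487, sin^2(15)*cos^2(15) = 0.0625
1/G12 - 2*nu12/E1 = 1/4 - 2*0.26/133 = 0.24609 GPa^-1
1/Ex = 0.870513/133 + 0.004487/7 + 0.24609*0.0625 = 0.0225669 GPa^-1
Ex = 44.31 GPa

44.31 GPa


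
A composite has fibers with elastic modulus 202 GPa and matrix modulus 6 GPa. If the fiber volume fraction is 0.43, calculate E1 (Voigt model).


E1 = Ef*Vf + Em*(1-Vf) = 202*0.43 + 6*0.57 = 90.28 GPa

90.28 GPa


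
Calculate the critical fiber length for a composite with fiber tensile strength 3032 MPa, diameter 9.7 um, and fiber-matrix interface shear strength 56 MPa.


Lc = sigma_f * d / (2 * tau_i) = 3032 * 9.7 / (2 * 56) = 262.6 um

262.6 um


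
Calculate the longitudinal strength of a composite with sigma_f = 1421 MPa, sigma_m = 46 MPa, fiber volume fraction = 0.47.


sigma_1 = sigma_f*Vf + sigma_m*(1-Vf) = 1421*0.47 + 46*0.53 = 692.3 MPa

692.3 MPa


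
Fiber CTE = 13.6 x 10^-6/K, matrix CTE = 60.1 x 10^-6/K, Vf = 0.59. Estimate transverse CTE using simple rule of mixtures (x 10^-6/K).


alpha_2 = alpha_f*Vf + alpha_m*(1-Vf) = 13.6*0.59 + 60.1*0.41 = 32.7 x 10^-6/K

32.7 x 10^-6/K


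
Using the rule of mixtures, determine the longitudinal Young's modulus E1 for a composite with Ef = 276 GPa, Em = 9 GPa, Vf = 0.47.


E1 = Ef*Vf + Em*(1-Vf) = 276*0.47 + 9*0.53 = 134.49 GPa

134.49 GPa


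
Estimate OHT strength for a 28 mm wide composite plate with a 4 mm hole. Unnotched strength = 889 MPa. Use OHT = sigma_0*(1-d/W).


OHT = sigma_0*(1-d/W) = 889*(1-4/28) = 762.0 MPa

762.0 MPa


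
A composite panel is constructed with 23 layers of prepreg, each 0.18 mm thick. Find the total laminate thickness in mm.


h = n * t_ply = 23 * 0.18 = 4.14 mm

4.14 mm


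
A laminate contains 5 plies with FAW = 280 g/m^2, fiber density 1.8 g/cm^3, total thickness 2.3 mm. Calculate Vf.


Vf = n * FAW / (rho_f * h * 1000) = 5 * 280 / (1.8 * 2.3 * 1000) = 0.3382

0.3382


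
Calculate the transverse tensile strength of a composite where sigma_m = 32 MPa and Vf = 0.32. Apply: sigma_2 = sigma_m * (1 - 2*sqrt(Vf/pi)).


factor = 1 - 2*sqrt(0.32/pi) = 0.3617
sigma_2 = 32 * 0.3617 = 11.57 MPa

11.57 MPa


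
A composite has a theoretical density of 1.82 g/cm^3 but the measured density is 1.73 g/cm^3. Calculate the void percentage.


Void% = (rho_theo - rho_actual)/rho_theo * 100 = (1.82 - 1.73)/1.82 * 100 = 4.95%

4.95%


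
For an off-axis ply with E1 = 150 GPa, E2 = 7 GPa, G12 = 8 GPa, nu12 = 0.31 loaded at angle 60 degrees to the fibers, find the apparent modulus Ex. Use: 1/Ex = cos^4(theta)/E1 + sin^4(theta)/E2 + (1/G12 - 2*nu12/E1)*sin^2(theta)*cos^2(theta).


cos^4(60) = 0.0625, sin^4(60) = 0.5625, sin^2(60)*cos^2(60) = 0.1875
1/G12 - 2*nu12/E1 = 1/8 - 2*0.31/150 = 0.120867 GPa^-1
1/Ex = 0.0625/150 + 0.5625/7 + 0.120867*0.1875 = 0.1034363 GPa^-1
Ex = 9.67 GPa

9.67 GPa


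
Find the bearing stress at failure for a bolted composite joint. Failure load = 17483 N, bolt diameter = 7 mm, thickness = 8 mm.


sigma_br = F/(d*h) = 17483/(7*8) = 312.2 MPa

312.2 MPa


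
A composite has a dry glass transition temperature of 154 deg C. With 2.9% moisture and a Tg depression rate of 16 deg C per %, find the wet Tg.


Tg_wet = Tg_dry - k*moisture = 154 - 16*2.9 = 107.6 deg C

107.6 deg C


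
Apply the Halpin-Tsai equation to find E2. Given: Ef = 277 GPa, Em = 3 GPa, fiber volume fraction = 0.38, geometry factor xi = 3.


eta = (Ef/Em - 1)/(Ef/Em + xi) = (92.3333 - 1)/(92.3333 + 3) = 0.958
E2 = Em*(1+xi*eta*Vf)/(1-eta*Vf) = 9.87 GPa

9.87 GPa


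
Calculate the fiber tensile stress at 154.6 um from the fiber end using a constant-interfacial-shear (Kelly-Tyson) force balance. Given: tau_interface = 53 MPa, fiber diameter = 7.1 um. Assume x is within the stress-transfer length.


Force balance: sigma_f * (pi*d^2/4) = tau * (pi*d) * x  ->  sigma_f = 4 * tau * x / d
sigma_f = 4 * 53 * 154.6 / 7.1 = 4616.2 MPa

4616.2 MPa


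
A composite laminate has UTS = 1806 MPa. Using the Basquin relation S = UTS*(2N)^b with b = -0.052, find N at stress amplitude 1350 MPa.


N = 0.5 * (S/UTS)^(1/b) = 0.5 * (1350/1806)^(1/-0.052) = 134.7197 cycles

134.7197 cycles


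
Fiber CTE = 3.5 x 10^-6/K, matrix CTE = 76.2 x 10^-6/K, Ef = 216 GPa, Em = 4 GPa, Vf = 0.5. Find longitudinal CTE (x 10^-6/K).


E1 = Ef*Vf + Em*(1-Vf) = 110.0
alpha_1 = (alpha_f*Ef*Vf + alpha_m*Em*(1-Vf))/E1 = 4.82 x 10^-6/K

4.82 x 10^-6/K


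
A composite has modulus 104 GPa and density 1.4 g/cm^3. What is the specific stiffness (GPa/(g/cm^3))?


Specific stiffness = E/rho = 104/1.4 = 74.3 GPa/(g/cm^3)

74.3 GPa/(g/cm^3)


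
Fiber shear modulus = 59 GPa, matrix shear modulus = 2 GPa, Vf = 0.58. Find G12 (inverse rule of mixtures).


1/G12 = Vf/Gf + (1-Vf)/Gm = 0.58/59 + 0.42/2
G12 = 4.55 GPa

4.55 GPa


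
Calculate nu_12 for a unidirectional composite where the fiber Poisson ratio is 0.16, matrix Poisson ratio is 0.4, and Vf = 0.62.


nu_12 = nu_f*Vf + nu_m*(1-Vf) = 0.16*0.62 + 0.4*0.38 = 0.2512

0.2512


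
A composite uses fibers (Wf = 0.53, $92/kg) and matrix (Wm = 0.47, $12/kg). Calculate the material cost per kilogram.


Cost = cost_f*Wf + cost_m*Wm = 92*0.53 + 12*0.47 = $54.4/kg

$54.4/kg


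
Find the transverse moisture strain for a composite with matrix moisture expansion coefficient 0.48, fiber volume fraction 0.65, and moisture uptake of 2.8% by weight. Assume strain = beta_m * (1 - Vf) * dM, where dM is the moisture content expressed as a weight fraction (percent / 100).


dM = 2.8/100 = 0.028
strain = beta_m * (1-Vf) * dM = 0.48 * 0.35 * 0.028 = 0.004704

0.004704


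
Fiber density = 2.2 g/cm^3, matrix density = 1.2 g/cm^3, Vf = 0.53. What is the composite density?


rho_c = rho_f*Vf + rho_m*(1-Vf) = 2.2*0.53 + 1.2*0.47 = 1.73 g/cm^3

1.73 g/cm^3


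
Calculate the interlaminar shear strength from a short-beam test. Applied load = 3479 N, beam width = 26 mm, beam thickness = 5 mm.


ILSS = 3F/(4bh) = 3*3479/(4*26*5) = 20.07 MPa

20.07 MPa


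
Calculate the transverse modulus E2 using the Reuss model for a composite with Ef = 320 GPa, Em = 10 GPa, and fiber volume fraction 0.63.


1/E2 = Vf/Ef + (1-Vf)/Em = 0.63/320 + 0.37/10
E2 = 25.66 GPa

25.66 GPa


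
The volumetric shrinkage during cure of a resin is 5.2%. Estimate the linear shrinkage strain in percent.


Linear shrinkage ≈ vol_shrink/3 = 5.2/3 = 1.733%

1.733%


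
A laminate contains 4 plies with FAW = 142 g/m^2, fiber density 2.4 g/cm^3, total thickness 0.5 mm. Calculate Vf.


Vf = n * FAW / (rho_f * h * 1000) = 4 * 142 / (2.4 * 0.5 * 1000) = 0.4733

0.4733


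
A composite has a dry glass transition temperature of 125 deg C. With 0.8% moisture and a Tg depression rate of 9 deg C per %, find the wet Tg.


Tg_wet = Tg_dry - k*moisture = 125 - 9*0.8 = 117.8 deg C

117.8 deg C


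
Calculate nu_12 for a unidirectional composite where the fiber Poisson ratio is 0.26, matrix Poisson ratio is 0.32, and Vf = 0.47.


nu_12 = nu_f*Vf + nu_m*(1-Vf) = 0.26*0.47 + 0.32*0.53 = 0.2918

0.2918


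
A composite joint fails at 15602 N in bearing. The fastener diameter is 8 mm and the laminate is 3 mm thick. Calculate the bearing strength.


sigma_br = F/(d*h) = 15602/(8*3) = 650.1 MPa

650.1 MPa


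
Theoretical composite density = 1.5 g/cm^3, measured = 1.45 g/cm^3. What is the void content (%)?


Void% = (rho_theo - rho_actual)/rho_theo * 100 = (1.5 - 1.45)/1.5 * 100 = 3.33%

3.33%


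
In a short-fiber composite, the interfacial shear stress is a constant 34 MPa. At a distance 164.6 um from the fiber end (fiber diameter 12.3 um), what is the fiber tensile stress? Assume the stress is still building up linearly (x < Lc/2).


Force balance: sigma_f * (pi*d^2/4) = tau * (pi*d) * x  ->  sigma_f = 4 * tau * x / d
sigma_f = 4 * 34 * 164.6 / 12.3 = 1820.0 MPa

1820.0 MPa


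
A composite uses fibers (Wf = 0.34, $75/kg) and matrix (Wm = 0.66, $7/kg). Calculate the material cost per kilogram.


Cost = cost_f*Wf + cost_m*Wm = 75*0.34 + 7*0.66 = $30.12/kg

$30.12/kg


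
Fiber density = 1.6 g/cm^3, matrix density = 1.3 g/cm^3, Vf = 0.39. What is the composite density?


rho_c = rho_f*Vf + rho_m*(1-Vf) = 1.6*0.39 + 1.3*0.61 = 1.417 g/cm^3

1.417 g/cm^3


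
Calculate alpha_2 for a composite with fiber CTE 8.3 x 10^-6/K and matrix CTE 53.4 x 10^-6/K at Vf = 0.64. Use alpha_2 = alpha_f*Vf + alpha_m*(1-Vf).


alpha_2 = alpha_f*Vf + alpha_m*(1-Vf) = 8.3*0.64 + 53.4*0.36 = 24.5 x 10^-6/K

24.5 x 10^-6/K


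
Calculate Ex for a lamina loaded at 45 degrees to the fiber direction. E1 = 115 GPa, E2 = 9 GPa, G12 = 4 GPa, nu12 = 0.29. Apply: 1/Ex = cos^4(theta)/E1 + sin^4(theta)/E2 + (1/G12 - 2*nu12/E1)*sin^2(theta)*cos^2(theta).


cos^4(45) = 0.25, sin^4(45) = 0.25, sin^2(45)*cos^2(45) = 0.25
1/G12 - 2*nu12/E1 = 1/4 - 2*0.29/115 = 0.244957 GPa^-1
1/Ex = 0.25/115 + 0.25/9 + 0.244957*0.25 = 0.0911908 GPa^-1
Ex = 10.97 GPa

10.97 GPa


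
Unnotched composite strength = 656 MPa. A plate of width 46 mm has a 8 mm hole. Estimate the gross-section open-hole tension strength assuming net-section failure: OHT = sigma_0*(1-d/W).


OHT = sigma_0*(1-d/W) = 656*(1-8/46) = 541.9 MPa

541.9 MPa


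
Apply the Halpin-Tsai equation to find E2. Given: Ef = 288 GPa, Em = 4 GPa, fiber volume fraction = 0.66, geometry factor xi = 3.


eta = (Ef/Em - 1)/(Ef/Em + xi) = (72.0 - 1)/(72.0 + 3) = 0.9467
E2 = Em*(1+xi*eta*Vf)/(1-eta*Vf) = 30.64 GPa

30.64 GPa


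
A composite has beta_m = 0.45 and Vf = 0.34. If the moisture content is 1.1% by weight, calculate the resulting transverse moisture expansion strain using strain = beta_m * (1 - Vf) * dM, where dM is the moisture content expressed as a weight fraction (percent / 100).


dM = 1.1/100 = 0.011
strain = beta_m * (1-Vf) * dM = 0.45 * 0.66 * 0.011 = 0.003267

0.003267


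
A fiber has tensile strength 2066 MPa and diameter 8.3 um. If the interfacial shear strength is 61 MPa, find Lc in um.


Lc = sigma_f * d / (2 * tau_i) = 2066 * 8.3 / (2 * 61) = 140.6 um

140.6 um


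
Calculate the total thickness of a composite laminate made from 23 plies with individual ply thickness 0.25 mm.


h = n * t_ply = 23 * 0.25 = 5.75 mm

5.75 mm


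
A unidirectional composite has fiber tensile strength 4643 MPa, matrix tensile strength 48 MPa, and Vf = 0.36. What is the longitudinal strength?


sigma_1 = sigma_f*Vf + sigma_m*(1-Vf) = 4643*0.36 + 48*0.64 = 1702.2 MPa

1702.2 MPa


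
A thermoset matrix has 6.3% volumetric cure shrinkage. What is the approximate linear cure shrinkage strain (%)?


Linear shrinkage ≈ vol_shrink/3 = 6.3/3 = 2.1%

2.1%


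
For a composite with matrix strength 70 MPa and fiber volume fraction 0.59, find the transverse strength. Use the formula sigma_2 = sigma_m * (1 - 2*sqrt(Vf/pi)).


factor = 1 - 2*sqrt(0.59/pi) = 0.1333
sigma_2 = 70 * 0.1333 = 9.33 MPa

9.33 MPa


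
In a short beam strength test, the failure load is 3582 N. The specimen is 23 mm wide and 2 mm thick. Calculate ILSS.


ILSS = 3F/(4bh) = 3*3582/(4*23*2) = 58.4 MPa

58.4 MPa


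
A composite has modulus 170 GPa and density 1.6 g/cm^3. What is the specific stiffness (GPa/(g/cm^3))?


Specific stiffness = E/rho = 170/1.6 = 106.3 GPa/(g/cm^3)

106.3 GPa/(g/cm^3)


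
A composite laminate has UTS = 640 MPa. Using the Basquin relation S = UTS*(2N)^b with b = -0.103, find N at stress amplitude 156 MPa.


N = 0.5 * (S/UTS)^(1/b) = 0.5 * (156/640)^(1/-0.103) = 447676.1341 cycles

447676.1341 cycles


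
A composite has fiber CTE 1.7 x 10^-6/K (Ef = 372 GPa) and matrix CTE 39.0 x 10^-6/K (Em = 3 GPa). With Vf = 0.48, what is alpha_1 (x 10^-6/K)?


E1 = Ef*Vf + Em*(1-Vf) = 180.12
alpha_1 = (alpha_f*Ef*Vf + alpha_m*Em*(1-Vf))/E1 = 2.02 x 10^-6/K

2.02 x 10^-6/K


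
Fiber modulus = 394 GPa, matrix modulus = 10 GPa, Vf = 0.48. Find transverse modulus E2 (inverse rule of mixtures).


1/E2 = Vf/Ef + (1-Vf)/Em = 0.48/394 + 0.52/10
E2 = 18.79 GPa

18.79 GPa


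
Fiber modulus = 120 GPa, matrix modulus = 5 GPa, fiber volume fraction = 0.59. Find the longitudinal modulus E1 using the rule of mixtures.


E1 = Ef*Vf + Em*(1-Vf) = 120*0.59 + 5*0.41 = 72.85 GPa

72.85 GPa


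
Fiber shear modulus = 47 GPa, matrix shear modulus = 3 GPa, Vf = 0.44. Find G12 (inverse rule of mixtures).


1/G12 = Vf/Gf + (1-Vf)/Gm = 0.44/47 + 0.56/3
G12 = 5.1 GPa

5.1 GPa


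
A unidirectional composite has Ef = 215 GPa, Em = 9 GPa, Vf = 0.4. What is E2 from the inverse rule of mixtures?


1/E2 = Vf/Ef + (1-Vf)/Em = 0.4/215 + 0.6/9
E2 = 14.59 GPa

14.59 GPa


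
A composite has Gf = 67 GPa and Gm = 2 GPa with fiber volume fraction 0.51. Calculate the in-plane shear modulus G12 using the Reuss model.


1/G12 = Vf/Gf + (1-Vf)/Gm = 0.51/67 + 0.49/2
G12 = 3.96 GPa

3.96 GPa


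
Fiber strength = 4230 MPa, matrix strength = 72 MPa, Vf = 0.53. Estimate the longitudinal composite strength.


sigma_1 = sigma_f*Vf + sigma_m*(1-Vf) = 4230*0.53 + 72*0.47 = 2275.7 MPa

2275.7 MPa


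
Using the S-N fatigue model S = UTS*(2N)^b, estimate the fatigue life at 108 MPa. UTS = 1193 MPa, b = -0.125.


N = 0.5 * (S/UTS)^(1/b) = 0.5 * (108/1193)^(1/-0.125) = 1.1084e+08 cycles

1.1084e+08 cycles


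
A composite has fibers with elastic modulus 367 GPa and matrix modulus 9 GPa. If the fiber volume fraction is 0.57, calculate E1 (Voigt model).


E1 = Ef*Vf + Em*(1-Vf) = 367*0.57 + 9*0.43 = 213.06 GPa

213.06 GPa


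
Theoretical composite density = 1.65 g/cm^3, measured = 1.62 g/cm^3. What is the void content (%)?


Void% = (rho_theo - rho_actual)/rho_theo * 100 = (1.65 - 1.62)/1.65 * 100 = 1.82%

1.82%


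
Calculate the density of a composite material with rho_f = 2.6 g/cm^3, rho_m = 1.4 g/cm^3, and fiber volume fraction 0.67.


rho_c = rho_f*Vf + rho_m*(1-Vf) = 2.6*0.67 + 1.4*0.33 = 2.204 g/cm^3

2.204 g/cm^3


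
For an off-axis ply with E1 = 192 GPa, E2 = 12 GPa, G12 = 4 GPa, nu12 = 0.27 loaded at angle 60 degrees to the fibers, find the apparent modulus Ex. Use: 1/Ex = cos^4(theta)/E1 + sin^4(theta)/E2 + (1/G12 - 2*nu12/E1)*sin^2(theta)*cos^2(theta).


cos^4(60) = 0.0625, sin^4(60) = 0.5625, sin^2(60)*cos^2(60) = 0.1875
1/G12 - 2*nu12/E1 = 1/4 - 2*0.27/192 = 0.247188 GPa^-1
1/Ex = 0.0625/192 + 0.5625/12 + 0.247188*0.1875 = 0.0935482 GPa^-1
Ex = 10.69 GPa

10.69 GPa


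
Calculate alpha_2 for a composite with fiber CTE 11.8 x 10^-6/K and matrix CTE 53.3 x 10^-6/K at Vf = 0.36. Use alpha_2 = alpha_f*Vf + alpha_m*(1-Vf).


alpha_2 = alpha_f*Vf + alpha_m*(1-Vf) = 11.8*0.36 + 53.3*0.64 = 38.4 x 10^-6/K

38.4 x 10^-6/K


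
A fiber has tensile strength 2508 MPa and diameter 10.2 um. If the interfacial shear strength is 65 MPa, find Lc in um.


Lc = sigma_f * d / (2 * tau_i) = 2508 * 10.2 / (2 * 65) = 196.8 um

196.8 um


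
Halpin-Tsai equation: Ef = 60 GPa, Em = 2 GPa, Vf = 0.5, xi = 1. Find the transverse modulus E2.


eta = (Ef/Em - 1)/(Ef/Em + xi) = (30.0 - 1)/(30.0 + 1) = 0.9355
E2 = Em*(1+xi*eta*Vf)/(1-eta*Vf) = 5.52 GPa

5.52 GPa


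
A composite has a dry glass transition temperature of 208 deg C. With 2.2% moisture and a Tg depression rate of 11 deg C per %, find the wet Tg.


Tg_wet = Tg_dry - k*moisture = 208 - 11*2.2 = 183.8 deg C

183.8 deg C


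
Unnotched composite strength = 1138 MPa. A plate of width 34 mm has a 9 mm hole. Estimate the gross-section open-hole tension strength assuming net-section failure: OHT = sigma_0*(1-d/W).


OHT = sigma_0*(1-d/W) = 1138*(1-9/34) = 836.8 MPa

836.8 MPa


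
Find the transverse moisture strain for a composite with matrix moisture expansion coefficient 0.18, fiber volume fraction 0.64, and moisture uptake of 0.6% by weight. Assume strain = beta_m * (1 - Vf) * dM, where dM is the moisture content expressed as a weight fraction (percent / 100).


dM = 0.6/100 = 0.006
strain = beta_m * (1-Vf) * dM = 0.18 * 0.36 * 0.006 = 0.0003888

0.0003888


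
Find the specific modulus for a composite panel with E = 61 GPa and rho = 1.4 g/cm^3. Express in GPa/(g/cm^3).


Specific stiffness = E/rho = 61/1.4 = 43.6 GPa/(g/cm^3)

43.6 GPa/(g/cm^3)


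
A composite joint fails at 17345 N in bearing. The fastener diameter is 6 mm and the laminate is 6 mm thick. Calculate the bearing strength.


sigma_br = F/(d*h) = 17345/(6*6) = 481.8 MPa

481.8 MPa


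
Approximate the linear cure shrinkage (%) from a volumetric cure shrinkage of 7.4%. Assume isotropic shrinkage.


Linear shrinkage ≈ vol_shrink/3 = 7.4/3 = 2.467%

2.467%


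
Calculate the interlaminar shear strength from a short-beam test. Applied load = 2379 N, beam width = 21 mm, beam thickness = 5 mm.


ILSS = 3F/(4bh) = 3*2379/(4*21*5) = 16.99 MPa

16.99 MPa


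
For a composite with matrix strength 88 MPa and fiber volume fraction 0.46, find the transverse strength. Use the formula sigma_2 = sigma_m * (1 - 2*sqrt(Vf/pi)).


factor = 1 - 2*sqrt(0.46/pi) = 0.2347
sigma_2 = 88 * 0.2347 = 20.65 MPa

20.65 MPa


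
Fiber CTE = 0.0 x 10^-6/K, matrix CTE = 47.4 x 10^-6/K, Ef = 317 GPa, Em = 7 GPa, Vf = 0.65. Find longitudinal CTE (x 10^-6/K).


E1 = Ef*Vf + Em*(1-Vf) = 208.5
alpha_1 = (alpha_f*Ef*Vf + alpha_m*Em*(1-Vf))/E1 = 0.56 x 10^-6/K

0.56 x 10^-6/K


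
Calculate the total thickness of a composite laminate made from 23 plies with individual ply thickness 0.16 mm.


h = n * t_ply = 23 * 0.16 = 3.68 mm

3.68 mm


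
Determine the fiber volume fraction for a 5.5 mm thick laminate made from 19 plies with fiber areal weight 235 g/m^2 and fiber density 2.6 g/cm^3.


Vf = n * FAW / (rho_f * h * 1000) = 19 * 235 / (2.6 * 5.5 * 1000) = 0.3122

0.3122


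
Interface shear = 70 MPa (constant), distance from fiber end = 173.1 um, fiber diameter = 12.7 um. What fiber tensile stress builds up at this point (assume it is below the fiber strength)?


Force balance: sigma_f * (pi*d^2/4) = tau * (pi*d) * x  ->  sigma_f = 4 * tau * x / d
sigma_f = 4 * 70 * 173.1 / 12.7 = 3816.4 MPa

3816.4 MPa


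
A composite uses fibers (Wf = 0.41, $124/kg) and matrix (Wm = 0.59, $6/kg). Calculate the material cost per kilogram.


Cost = cost_f*Wf + cost_m*Wm = 124*0.41 + 6*0.59 = $54.38/kg

$54.38/kg


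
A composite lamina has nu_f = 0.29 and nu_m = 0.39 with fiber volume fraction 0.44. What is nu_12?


nu_12 = nu_f*Vf + nu_m*(1-Vf) = 0.29*0.44 + 0.39*0.56 = 0.346

0.346


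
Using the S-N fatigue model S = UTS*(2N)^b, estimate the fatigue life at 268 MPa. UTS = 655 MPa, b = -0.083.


N = 0.5 * (S/UTS)^(1/b) = 0.5 * (268/655)^(1/-0.083) = 23711.1165 cycles

23711.1165 cycles


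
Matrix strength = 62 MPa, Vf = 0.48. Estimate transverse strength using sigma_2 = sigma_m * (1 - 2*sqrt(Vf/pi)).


factor = 1 - 2*sqrt(0.48/pi) = 0.2182
sigma_2 = 62 * 0.2182 = 13.53 MPa

13.53 MPa


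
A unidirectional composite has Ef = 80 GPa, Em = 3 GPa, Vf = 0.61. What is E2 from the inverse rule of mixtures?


1/E2 = Vf/Ef + (1-Vf)/Em = 0.61/80 + 0.39/3
E2 = 7.27 GPa

7.27 GPa


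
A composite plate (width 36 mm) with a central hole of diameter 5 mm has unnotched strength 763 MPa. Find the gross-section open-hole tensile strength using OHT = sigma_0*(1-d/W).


OHT = sigma_0*(1-d/W) = 763*(1-5/36) = 657.0 MPa

657.0 MPa


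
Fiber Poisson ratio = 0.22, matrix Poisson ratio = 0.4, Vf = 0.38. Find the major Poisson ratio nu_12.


nu_12 = nu_f*Vf + nu_m*(1-Vf) = 0.22*0.38 + 0.4*0.62 = 0.3316

0.3316


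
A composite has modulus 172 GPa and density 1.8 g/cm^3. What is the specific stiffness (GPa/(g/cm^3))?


Specific stiffness = E/rho = 172/1.8 = 95.6 GPa/(g/cm^3)

95.6 GPa/(g/cm^3)


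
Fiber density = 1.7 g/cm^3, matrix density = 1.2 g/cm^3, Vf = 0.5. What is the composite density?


rho_c = rho_f*Vf + rho_m*(1-Vf) = 1.7*0.5 + 1.2*0.5 = 1.45 g/cm^3

1.45 g/cm^3


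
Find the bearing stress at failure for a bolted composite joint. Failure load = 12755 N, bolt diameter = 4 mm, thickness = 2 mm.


sigma_br = F/(d*h) = 12755/(4*2) = 1594.4 MPa

1594.4 MPa


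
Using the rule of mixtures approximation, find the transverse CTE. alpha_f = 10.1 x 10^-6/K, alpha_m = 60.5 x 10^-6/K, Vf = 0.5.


alpha_2 = alpha_f*Vf + alpha_m*(1-Vf) = 10.1*0.5 + 60.5*0.5 = 35.3 x 10^-6/K

35.3 x 10^-6/K


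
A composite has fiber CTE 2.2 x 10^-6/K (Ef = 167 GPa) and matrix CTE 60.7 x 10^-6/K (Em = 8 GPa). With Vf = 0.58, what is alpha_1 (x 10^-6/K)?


E1 = Ef*Vf + Em*(1-Vf) = 100.22
alpha_1 = (alpha_f*Ef*Vf + alpha_m*Em*(1-Vf))/E1 = 4.16 x 10^-6/K

4.16 x 10^-6/K
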